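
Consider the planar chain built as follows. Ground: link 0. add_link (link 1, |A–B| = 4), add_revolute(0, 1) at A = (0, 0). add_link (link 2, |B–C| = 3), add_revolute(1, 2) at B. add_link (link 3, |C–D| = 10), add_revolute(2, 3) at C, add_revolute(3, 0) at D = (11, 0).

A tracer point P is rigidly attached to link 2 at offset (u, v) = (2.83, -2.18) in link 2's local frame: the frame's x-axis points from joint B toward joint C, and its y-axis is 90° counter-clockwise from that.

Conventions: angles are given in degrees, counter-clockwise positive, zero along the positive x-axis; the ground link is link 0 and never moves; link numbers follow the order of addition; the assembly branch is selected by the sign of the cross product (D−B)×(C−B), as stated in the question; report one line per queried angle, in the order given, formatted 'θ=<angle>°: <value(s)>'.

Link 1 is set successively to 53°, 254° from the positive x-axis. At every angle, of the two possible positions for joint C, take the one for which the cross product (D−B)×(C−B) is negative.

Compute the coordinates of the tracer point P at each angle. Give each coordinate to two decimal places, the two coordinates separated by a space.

A=(0,0), D=(11.00,0)
θ=53°: B = A + 4.00·(cos53°, sin53°) = (2.4073, 3.1945)
θ=53°: |BD| = 9.1673
θ=53°: circle(B,3.00) ∩ circle(D,10.00): a=-0.3796, h=2.9759
θ=53°:   candidates: C₊=(3.0885,6.1162) cross=27.281; C₋=(1.0145,0.5375) cross=-27.281
θ=53°:   branch - wants cross < 0 → take C=(1.0145,0.5375) (cross=-27.281)
θ=53°: ex = (C−B)/|BC| = (-0.4643,-0.8857); ey = (0.8857,-0.4643)
θ=53°: P = B + 2.83·ex + -2.18·ey = (-0.8374,1.7001)
θ=254°: B = A + 4.00·(cos254°, sin254°) = (-1.1025, -3.8450)
θ=254°: |BD| = 12.6987
θ=254°: circle(B,3.00) ∩ circle(D,10.00): a=2.7663, h=1.1609
θ=254°:   candidates: C₊=(1.1824,-1.9010) cross=14.742; C₋=(1.8854,-4.1139) cross=-14.742
θ=254°:   branch - wants cross < 0 → take C=(1.8854,-4.1139) (cross=-14.742)
θ=254°: ex = (C−B)/|BC| = (0.9960,-0.0896); ey = (0.0896,0.9960)
θ=254°: P = B + 2.83·ex + -2.18·ey = (1.5207,-6.2699)

θ=53°: -0.84 1.70
θ=254°: 1.52 -6.27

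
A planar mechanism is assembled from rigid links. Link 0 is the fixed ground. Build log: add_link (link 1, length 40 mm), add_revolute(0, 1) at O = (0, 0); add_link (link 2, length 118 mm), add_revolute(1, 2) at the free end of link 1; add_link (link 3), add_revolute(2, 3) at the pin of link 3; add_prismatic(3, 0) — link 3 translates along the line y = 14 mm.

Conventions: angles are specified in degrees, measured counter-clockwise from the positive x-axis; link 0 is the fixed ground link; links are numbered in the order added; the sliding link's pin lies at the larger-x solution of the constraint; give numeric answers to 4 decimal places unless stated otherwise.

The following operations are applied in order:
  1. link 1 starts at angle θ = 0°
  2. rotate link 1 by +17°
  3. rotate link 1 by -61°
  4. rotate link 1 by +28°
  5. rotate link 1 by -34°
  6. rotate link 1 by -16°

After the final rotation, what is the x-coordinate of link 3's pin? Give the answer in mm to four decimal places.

geometry: r = 40 mm, L = 118 mm, e = 14 mm; θ starts at 0°
rotate link 1 by +17°: θ ← 0° +17° = 17°
rotate link 1 by -61°: θ ← 17° -61° = -44°
rotate link 1 by +28°: θ ← -44° +28° = -16°
rotate link 1 by -34°: θ ← -16° -34° = -50°
rotate link 1 by -16°: θ ← -50° -16° = -66°
crank pin P = (r cos θ, r sin θ) = (16.269466, -36.541818)
h = r sin θ − e = -36.541818 − 14 = -50.541818
x = r cos θ + √(L² − h²) = 16.269466 + 106.627973 = 122.897439

122.8974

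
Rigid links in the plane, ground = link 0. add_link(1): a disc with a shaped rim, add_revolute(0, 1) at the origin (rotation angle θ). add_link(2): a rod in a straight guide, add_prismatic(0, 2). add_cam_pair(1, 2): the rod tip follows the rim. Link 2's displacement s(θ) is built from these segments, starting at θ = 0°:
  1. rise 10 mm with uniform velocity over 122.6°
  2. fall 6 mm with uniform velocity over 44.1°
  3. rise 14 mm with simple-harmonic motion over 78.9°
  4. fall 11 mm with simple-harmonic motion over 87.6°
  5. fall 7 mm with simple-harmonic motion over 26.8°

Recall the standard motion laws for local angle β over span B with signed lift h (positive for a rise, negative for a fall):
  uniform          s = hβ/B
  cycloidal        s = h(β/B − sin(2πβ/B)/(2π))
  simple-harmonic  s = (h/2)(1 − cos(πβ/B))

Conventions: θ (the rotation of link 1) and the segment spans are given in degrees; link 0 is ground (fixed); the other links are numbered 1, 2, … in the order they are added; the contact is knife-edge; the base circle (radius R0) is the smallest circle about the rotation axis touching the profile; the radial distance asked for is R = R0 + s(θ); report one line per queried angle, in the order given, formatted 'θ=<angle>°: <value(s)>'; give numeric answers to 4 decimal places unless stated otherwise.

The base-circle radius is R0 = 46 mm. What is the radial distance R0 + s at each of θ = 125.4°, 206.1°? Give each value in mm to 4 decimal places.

segment 1 (0° to 122.6°, uniform, h = 10) is passed completely: s = 0.0000 + (10) = 10.0000
θ = 125.4° falls in segment 2 (122.6° to 166.7°, uniform, h = -6): β = 125.4 − 122.6 = 2.8°, B = 44.1°; Δs = -6·2.8/44.1 = -0.3810; s = 10.0000 − 0.3810 = 9.6190
segment 2 (122.6° to 166.7°, uniform, h = -6) is passed completely: s = 10.0000 + (-6) = 4.0000
θ = 206.1° falls in segment 3 (166.7° to 245.6°, simple-harmonic, h = 14): β = 206.1 − 166.7 = 39.4°, B = 78.9°; Δs = 14/2·(1 − cos(π·0.4994)) = 6.9861; s = 4.0000 + 6.9861 = 10.9861
θ=125.4°: R = R0 + s = 46 + 9.6190 = 55.6190
θ=206.1°: R = R0 + s = 46 + 10.9861 = 56.9861

θ=125.4°: 55.6190
θ=206.1°: 56.9861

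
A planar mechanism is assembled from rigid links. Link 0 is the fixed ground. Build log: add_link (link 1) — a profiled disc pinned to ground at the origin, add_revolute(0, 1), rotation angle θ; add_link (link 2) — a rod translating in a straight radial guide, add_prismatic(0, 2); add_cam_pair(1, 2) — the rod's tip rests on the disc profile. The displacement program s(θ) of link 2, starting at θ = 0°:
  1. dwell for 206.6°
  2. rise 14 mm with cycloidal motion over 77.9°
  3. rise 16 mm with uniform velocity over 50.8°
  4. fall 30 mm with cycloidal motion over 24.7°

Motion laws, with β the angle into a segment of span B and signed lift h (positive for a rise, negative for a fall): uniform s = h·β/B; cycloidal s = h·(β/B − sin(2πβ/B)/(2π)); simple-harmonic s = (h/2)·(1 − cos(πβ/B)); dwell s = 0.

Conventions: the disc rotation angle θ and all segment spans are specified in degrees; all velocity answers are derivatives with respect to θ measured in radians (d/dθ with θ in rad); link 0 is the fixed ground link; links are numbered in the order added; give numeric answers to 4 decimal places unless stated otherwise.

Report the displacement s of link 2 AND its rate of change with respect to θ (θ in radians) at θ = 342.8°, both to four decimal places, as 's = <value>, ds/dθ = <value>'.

seg 1 [0°–206.6°] dwell: s stays 0.0000
seg 2 [206.6°–284.5°] cycloidal, h=14: full span → s += 14 → s = 14.0000
seg 3 [284.5°–335.3°] uniform, h=16: full span → s += 16 → s = 30.0000
seg 4 [335.3°–360°] cycloidal, h=-30: θ=342.8° here. β=7.5, B=24.7. -30·(0.3036 − sin(2π·0.3036)/(2π)) = -4.6033 → s = 25.3967
velocity in seg [335.3°–360°] (cycloidal), θ in radians: β = 7.5° = 0.1309 rad, B = 24.7° = 0.4311 rad; ds/dθ = (h/B)(1 − cos(2πβ/B)) = ((-30)/0.4311)(1 − cos(2π·0.3036)) = -92.603976 mm/rad

s = 25.3967, ds/dθ = -92.6040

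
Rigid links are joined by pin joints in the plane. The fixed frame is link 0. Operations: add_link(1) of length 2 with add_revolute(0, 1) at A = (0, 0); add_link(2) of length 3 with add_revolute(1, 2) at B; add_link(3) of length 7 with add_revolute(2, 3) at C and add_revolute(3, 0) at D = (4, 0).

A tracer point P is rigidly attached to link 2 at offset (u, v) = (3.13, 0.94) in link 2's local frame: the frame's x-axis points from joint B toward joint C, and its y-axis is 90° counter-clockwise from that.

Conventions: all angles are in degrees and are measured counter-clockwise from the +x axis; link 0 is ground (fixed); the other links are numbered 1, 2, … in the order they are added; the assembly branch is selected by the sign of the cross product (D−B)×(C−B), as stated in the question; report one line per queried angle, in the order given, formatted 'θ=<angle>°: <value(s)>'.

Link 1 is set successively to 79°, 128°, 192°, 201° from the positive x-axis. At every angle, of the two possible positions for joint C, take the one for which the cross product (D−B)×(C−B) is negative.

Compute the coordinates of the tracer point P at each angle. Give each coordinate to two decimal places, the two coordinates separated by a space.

A=(0,0), D=(4.00,0)
θ=79°: B = A + 2.00·(cos79°, sin79°) = (0.3816, 1.9633)
θ=79°: |BD| = 4.1167
θ=79°: circle(B,3.00) ∩ circle(D,7.00): a=-2.7999, h=1.0772
θ=79°:   candidates: C₊=(-1.5657,4.2453) cross=4.434; C₋=(-2.5931,2.3518) cross=-4.434
θ=79°:   branch - wants cross < 0 → take C=(-2.5931,2.3518) (cross=-4.434)
θ=79°: ex = (C−B)/|BC| = (-0.9916,0.1295); ey = (-0.1295,-0.9916)
θ=79°: P = B + 3.13·ex + 0.94·ey = (-2.8438,1.4365)
θ=128°: B = A + 2.00·(cos128°, sin128°) = (-1.2313, 1.5760)
θ=128°: |BD| = 5.4636
θ=128°: circle(B,3.00) ∩ circle(D,7.00): a=-0.9288, h=2.8526
θ=128°:   candidates: C₊=(-1.2978,4.5753) cross=15.585; C₋=(-2.9435,-0.8874) cross=-15.585
θ=128°:   branch - wants cross < 0 → take C=(-2.9435,-0.8874) (cross=-15.585)
θ=128°: ex = (C−B)/|BC| = (-0.5707,-0.8211); ey = (0.8211,-0.5707)
θ=128°: P = B + 3.13·ex + 0.94·ey = (-2.2459,-1.5306)
θ=192°: B = A + 2.00·(cos192°, sin192°) = (-1.9563, -0.4158)
θ=192°: |BD| = 5.9708
θ=192°: circle(B,3.00) ∩ circle(D,7.00): a=-0.3642, h=2.9778
θ=192°:   candidates: C₊=(-2.5270,2.5294) cross=17.780; C₋=(-2.1123,-3.4118) cross=-17.780
θ=192°:   branch - wants cross < 0 → take C=(-2.1123,-3.4118) (cross=-17.780)
θ=192°: ex = (C−B)/|BC| = (-0.0520,-0.9986); ey = (0.9986,-0.0520)
θ=192°: P = B + 3.13·ex + 0.94·ey = (-1.1803,-3.5905)
θ=201°: B = A + 2.00·(cos201°, sin201°) = (-1.8672, -0.7167)
θ=201°: |BD| = 5.9108
θ=201°: circle(B,3.00) ∩ circle(D,7.00): a=-0.4283, h=2.9693
θ=201°:   candidates: C₊=(-2.6523,2.1787) cross=17.551; C₋=(-1.9322,-3.7160) cross=-17.551
θ=201°:   branch - wants cross < 0 → take C=(-1.9322,-3.7160) (cross=-17.551)
θ=201°: ex = (C−B)/|BC| = (-0.0217,-0.9998); ey = (0.9998,-0.0217)
θ=201°: P = B + 3.13·ex + 0.94·ey = (-0.9952,-3.8664)

θ=79°: -2.84 1.44
θ=128°: -2.25 -1.53
θ=192°: -1.18 -3.59
θ=201°: -1.00 -3.87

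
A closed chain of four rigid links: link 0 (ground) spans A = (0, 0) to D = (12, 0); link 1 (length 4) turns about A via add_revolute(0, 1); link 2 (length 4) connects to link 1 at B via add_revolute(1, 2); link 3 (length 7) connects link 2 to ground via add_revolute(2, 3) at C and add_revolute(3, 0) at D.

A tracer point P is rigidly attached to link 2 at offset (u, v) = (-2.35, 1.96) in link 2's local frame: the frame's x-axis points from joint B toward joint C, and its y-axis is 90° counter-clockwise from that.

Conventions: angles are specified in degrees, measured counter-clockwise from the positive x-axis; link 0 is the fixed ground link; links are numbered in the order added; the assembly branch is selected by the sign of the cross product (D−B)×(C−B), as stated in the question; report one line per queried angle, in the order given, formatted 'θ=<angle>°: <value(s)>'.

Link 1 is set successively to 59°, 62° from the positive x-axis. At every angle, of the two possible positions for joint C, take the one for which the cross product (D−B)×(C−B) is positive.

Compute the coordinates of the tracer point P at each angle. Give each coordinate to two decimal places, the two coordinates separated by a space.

A=(0,0), D=(12.00,0)
θ=59°: B = A + 4.00·(cos59°, sin59°) = (2.0602, 3.4287)
θ=59°: |BD| = 10.5146
θ=59°: circle(B,4.00) ∩ circle(D,7.00): a=3.6880, h=1.5487
θ=59°:   candidates: C₊=(6.0516,3.6901) cross=16.284; C₋=(5.0416,0.7620) cross=-16.284
θ=59°:   branch + wants cross > 0 → take C=(6.0516,3.6901) (cross=16.284)
θ=59°: ex = (C−B)/|BC| = (0.9979,0.0653); ey = (-0.0653,0.9979)
θ=59°: P = B + -2.35·ex + 1.96·ey = (-0.4129,5.2309)
θ=62°: B = A + 4.00·(cos62°, sin62°) = (1.8779, 3.5318)
θ=62°: |BD| = 10.7206
θ=62°: circle(B,4.00) ∩ circle(D,7.00): a=3.8212, h=1.1826
θ=62°:   candidates: C₊=(5.8754,3.3895) cross=12.678; C₋=(5.0962,1.1564) cross=-12.678
θ=62°:   branch + wants cross > 0 → take C=(5.8754,3.3895) (cross=12.678)
θ=62°: ex = (C−B)/|BC| = (0.9994,-0.0356); ey = (0.0356,0.9994)
θ=62°: P = B + -2.35·ex + 1.96·ey = (-0.4009,5.5741)

θ=59°: -0.41 5.23
θ=62°: -0.40 5.57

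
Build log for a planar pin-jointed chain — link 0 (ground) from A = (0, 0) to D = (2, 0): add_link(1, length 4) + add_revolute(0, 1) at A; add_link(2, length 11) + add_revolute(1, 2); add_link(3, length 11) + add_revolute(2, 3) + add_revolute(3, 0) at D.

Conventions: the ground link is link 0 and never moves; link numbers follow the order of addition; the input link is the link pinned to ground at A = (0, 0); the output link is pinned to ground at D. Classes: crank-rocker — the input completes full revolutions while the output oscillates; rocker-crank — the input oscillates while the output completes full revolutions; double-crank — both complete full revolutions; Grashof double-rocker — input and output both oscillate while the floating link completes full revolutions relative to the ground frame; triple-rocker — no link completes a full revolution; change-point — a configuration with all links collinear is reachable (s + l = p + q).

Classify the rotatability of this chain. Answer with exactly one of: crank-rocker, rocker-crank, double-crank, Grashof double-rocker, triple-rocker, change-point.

lengths: ground=2, input=4, coupler=11, output=11
sorted: s=2 (shortest), l=11 (longest), p+q=15
s + l = 13 vs p + q = 15
s + l < p + q (Grashof) with shortest = ground link → double-crank

double-crank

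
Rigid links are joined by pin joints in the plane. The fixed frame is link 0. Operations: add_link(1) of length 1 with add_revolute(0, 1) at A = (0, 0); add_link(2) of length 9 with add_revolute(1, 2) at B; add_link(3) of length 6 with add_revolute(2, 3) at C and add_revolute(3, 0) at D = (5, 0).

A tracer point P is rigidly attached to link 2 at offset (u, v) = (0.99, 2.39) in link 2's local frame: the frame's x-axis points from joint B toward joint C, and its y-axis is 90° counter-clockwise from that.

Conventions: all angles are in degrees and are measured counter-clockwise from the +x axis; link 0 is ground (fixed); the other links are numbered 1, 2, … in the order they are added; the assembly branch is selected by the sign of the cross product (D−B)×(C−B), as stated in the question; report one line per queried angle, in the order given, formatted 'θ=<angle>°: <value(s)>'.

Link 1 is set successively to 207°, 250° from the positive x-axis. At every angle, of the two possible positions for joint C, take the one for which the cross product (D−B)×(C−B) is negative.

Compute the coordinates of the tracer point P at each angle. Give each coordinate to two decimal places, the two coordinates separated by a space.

A=(0,0), D=(5.00,0)
θ=207°: B = A + 1.00·(cos207°, sin207°) = (-0.8910, -0.4540)
θ=207°: |BD| = 5.9085
θ=207°: circle(B,9.00) ∩ circle(D,6.00): a=6.7623, h=5.9389
θ=207°:   candidates: C₊=(5.3950,5.9870) cross=35.090; C₋=(6.3077,-5.8558) cross=-35.090
θ=207°:   branch - wants cross < 0 → take C=(6.3077,-5.8558) (cross=-35.090)
θ=207°: ex = (C−B)/|BC| = (0.7999,-0.6002); ey = (0.6002,0.7999)
θ=207°: P = B + 0.99·ex + 2.39·ey = (1.3353,0.8635)
θ=250°: B = A + 1.00·(cos250°, sin250°) = (-0.3420, -0.9397)
θ=250°: |BD| = 5.4240
θ=250°: circle(B,9.00) ∩ circle(D,6.00): a=6.8602, h=5.8256
θ=250°:   candidates: C₊=(5.4052,5.9863) cross=31.598; C₋=(7.4237,-5.4887) cross=-31.598
θ=250°:   branch - wants cross < 0 → take C=(7.4237,-5.4887) (cross=-31.598)
θ=250°: ex = (C−B)/|BC| = (0.8629,-0.5054); ey = (0.5054,0.8629)
θ=250°: P = B + 0.99·ex + 2.39·ey = (1.7202,0.6222)

θ=207°: 1.34 0.86
θ=250°: 1.72 0.62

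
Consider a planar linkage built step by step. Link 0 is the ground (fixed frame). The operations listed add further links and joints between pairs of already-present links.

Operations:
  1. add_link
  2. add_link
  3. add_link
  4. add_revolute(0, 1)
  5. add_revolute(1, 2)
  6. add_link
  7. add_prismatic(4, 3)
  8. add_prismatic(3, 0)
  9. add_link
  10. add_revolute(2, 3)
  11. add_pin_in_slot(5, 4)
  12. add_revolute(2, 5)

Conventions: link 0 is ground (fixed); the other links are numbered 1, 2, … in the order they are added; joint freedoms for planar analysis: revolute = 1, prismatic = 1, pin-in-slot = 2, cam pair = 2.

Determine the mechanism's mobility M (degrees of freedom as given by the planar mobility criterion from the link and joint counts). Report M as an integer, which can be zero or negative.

(L,J1,J2)=(1,0,0); link0 fixed
link1: (2,0,0)
link2: (3,0,0)
link3: (4,0,0)
R 0-1 [J1]: (4,1,0)
R 1-2 [J1]: (4,2,0)
link4: (5,2,0)
P 4-3 [J1]: (5,3,0)
P 3-0 [J1]: (5,4,0)
link5: (6,4,0)
R 2-3 [J1]: (6,5,0)
PS 5-4 [J2]: (6,5,1)
R 2-5 [J1]: (6,6,1)
Grübler: 3·5 − 2·6 − 1 = 2

M = 2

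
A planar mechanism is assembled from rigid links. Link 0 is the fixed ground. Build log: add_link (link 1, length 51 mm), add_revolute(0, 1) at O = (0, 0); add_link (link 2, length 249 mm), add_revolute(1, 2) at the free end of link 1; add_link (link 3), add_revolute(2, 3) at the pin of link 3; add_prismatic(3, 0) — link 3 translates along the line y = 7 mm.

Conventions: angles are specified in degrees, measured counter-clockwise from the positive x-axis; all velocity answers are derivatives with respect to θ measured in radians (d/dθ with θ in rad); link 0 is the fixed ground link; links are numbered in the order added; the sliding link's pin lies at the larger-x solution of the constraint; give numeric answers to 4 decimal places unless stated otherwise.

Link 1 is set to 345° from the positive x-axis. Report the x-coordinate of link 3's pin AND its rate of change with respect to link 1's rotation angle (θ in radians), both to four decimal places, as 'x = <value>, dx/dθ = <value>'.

geometry: r = 51 mm, L = 249 mm, e = 7 mm
crank pin P = (r cos θ, r sin θ) = (49.262217, -13.199771)
h = r sin θ − e = -13.199771 − 7 = -20.199771
x = r cos θ + √(L² − h²) = 49.262217 + 248.179309 = 297.441526
dx/dθ = −r sin θ − h·r cos θ/√(L² − h²) (θ in radians; h = -20.199771) = 17.209314

x = 297.4415, dx/dθ = 17.2093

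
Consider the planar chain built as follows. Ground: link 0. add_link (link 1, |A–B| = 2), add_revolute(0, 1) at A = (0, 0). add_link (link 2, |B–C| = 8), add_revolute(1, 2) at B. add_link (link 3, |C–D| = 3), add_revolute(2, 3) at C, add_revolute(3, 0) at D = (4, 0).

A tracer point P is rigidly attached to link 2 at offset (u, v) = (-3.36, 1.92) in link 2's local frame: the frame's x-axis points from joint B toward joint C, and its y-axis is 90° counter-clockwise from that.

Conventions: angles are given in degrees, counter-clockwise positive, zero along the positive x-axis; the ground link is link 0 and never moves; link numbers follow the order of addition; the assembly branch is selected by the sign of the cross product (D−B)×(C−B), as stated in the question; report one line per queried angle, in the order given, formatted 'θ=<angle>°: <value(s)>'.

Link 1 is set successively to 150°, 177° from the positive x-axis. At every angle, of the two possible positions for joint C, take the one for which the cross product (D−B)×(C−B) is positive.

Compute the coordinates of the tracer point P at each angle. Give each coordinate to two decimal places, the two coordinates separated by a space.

A=(0,0), D=(4.00,0)
θ=150°: B = A + 2.00·(cos150°, sin150°) = (-1.7321, 1.0000)
θ=150°: |BD| = 5.8186
θ=150°: circle(B,8.00) ∩ circle(D,3.00): a=7.6355, h=2.3872
θ=150°:   candidates: C₊=(6.2001,2.0395) cross=13.890; C₋=(5.3796,-2.6640) cross=-13.890
θ=150°:   branch + wants cross > 0 → take C=(6.2001,2.0395) (cross=13.890)
θ=150°: ex = (C−B)/|BC| = (0.9915,0.1299); ey = (-0.1299,0.9915)
θ=150°: P = B + -3.36·ex + 1.92·ey = (-5.3130,2.4671)
θ=177°: B = A + 2.00·(cos177°, sin177°) = (-1.9973, 0.1047)
θ=177°: |BD| = 5.9982
θ=177°: circle(B,8.00) ∩ circle(D,3.00): a=7.5838, h=2.5467
θ=177°:   candidates: C₊=(5.6298,2.5187) cross=15.276; C₋=(5.5410,-2.5740) cross=-15.276
θ=177°:   branch + wants cross > 0 → take C=(5.6298,2.5187) (cross=15.276)
θ=177°: ex = (C−B)/|BC| = (0.9534,0.3017); ey = (-0.3017,0.9534)
θ=177°: P = B + -3.36·ex + 1.92·ey = (-5.7800,0.9213)

θ=150°: -5.31 2.47
θ=177°: -5.78 0.92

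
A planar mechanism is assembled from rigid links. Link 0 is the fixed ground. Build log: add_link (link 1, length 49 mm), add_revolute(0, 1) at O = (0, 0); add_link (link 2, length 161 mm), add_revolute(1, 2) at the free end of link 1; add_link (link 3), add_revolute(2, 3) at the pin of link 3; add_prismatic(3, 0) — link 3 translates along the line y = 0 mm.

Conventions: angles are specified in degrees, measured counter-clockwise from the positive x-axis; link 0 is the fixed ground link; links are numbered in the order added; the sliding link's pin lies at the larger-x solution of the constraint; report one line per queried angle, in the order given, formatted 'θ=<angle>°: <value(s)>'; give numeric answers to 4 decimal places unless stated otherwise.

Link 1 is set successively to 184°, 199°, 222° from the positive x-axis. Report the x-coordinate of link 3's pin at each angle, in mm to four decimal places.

geometry: r = 49 mm, L = 161 mm, e = 0 mm
θ=184°: crank pin P = (r cos θ, r sin θ) = (-48.880638, -3.418067)
θ=184°: h = r sin θ − e = -3.418067 − 0 = -3.418067
θ=184°: x = r cos θ + √(L² − h²) = -48.880638 + 160.963713 = 112.083074
θ=199°: crank pin P = (r cos θ, r sin θ) = (-46.330410, -15.952840)
θ=199°: h = r sin θ − e = -15.952840 − 0 = -15.952840
θ=199°: x = r cos θ + √(L² − h²) = -46.330410 + 160.207699 = 113.877289
θ=222°: crank pin P = (r cos θ, r sin θ) = (-36.414096, -32.787400)
θ=222°: h = r sin θ − e = -32.787400 − 0 = -32.787400
θ=222°: x = r cos θ + √(L² − h²) = -36.414096 + 157.626097 = 121.212000

θ=184°: 112.0831
θ=199°: 113.8773
θ=222°: 121.2120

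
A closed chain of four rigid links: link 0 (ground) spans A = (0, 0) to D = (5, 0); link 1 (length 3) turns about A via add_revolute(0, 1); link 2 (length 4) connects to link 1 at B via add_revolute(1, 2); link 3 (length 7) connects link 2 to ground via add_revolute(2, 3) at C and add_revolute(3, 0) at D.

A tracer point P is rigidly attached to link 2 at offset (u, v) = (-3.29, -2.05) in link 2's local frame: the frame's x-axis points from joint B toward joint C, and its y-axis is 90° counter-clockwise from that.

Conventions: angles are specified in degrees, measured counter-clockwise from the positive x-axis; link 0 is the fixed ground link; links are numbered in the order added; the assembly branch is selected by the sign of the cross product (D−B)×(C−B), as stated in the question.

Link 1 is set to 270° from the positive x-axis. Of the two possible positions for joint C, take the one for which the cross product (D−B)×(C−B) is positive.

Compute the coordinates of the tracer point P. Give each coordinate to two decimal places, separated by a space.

A=(0,0), D=(5.00,0)
B = A + 3.00·(cos270°, sin270°) = (-0.0000, -3.0000)
|BD| = 5.8310
circle(B,4.00) ∩ circle(D,7.00): a=0.0857, h=3.9991
  candidates: C₊=(-1.9840,0.4733) cross=23.318; C₋=(2.1310,-6.3851) cross=-23.318
  branch + wants cross > 0 → take C=(-1.9840,0.4733) (cross=23.318)
ex = (C−B)/|BC| = (-0.4960,0.8683); ey = (-0.8683,-0.4960)
P = B + -3.29·ex + -2.05·ey = (3.4119,-4.8400)

3.41 -4.84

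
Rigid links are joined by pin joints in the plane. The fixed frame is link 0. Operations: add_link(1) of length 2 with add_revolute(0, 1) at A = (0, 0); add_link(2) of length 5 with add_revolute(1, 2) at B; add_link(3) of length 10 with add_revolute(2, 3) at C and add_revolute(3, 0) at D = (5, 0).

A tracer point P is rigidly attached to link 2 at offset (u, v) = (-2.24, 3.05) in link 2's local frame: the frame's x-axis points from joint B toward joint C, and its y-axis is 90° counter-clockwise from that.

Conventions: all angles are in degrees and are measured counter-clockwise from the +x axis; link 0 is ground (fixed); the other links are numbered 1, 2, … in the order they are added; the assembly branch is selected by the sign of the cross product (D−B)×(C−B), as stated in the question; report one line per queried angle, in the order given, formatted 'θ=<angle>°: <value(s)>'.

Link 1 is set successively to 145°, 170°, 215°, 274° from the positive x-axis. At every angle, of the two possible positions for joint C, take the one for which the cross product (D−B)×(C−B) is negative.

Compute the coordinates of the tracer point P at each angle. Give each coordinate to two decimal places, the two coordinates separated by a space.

A=(0,0), D=(5.00,0)
θ=145°: B = A + 2.00·(cos145°, sin145°) = (-1.6383, 1.1472)
θ=145°: |BD| = 6.7367
θ=145°: circle(B,5.00) ∩ circle(D,10.00): a=-2.1982, h=4.4909
θ=145°:   candidates: C₊=(-3.0397,5.9468) cross=30.254; C₋=(-4.5691,-2.9038) cross=-30.254
θ=145°:   branch - wants cross < 0 → take C=(-4.5691,-2.9038) (cross=-30.254)
θ=145°: ex = (C−B)/|BC| = (-0.5862,-0.8102); ey = (0.8102,-0.5862)
θ=145°: P = B + -2.24·ex + 3.05·ey = (2.1458,1.1742)
θ=170°: B = A + 2.00·(cos170°, sin170°) = (-1.9696, 0.3473)
θ=170°: |BD| = 6.9783
θ=170°: circle(B,5.00) ∩ circle(D,10.00): a=-1.8847, h=4.6312
θ=170°:   candidates: C₊=(-3.6215,5.0665) cross=32.318; C₋=(-4.0825,-4.1844) cross=-32.318
θ=170°:   branch - wants cross < 0 → take C=(-4.0825,-4.1844) (cross=-32.318)
θ=170°: ex = (C−B)/|BC| = (-0.4226,-0.9063); ey = (0.9063,-0.4226)
θ=170°: P = B + -2.24·ex + 3.05·ey = (1.7412,1.0886)
θ=215°: B = A + 2.00·(cos215°, sin215°) = (-1.6383, -1.1472)
θ=215°: |BD| = 6.7367
θ=215°: circle(B,5.00) ∩ circle(D,10.00): a=-2.1982, h=4.4909
θ=215°:   candidates: C₊=(-4.5691,2.9038) cross=30.254; C₋=(-3.0397,-5.9468) cross=-30.254
θ=215°:   branch - wants cross < 0 → take C=(-3.0397,-5.9468) (cross=-30.254)
θ=215°: ex = (C−B)/|BC| = (-0.2803,-0.9599); ey = (0.9599,-0.2803)
θ=215°: P = B + -2.24·ex + 3.05·ey = (1.9173,0.1482)
θ=274°: B = A + 2.00·(cos274°, sin274°) = (0.1395, -1.9951)
θ=274°: |BD| = 5.2540
θ=274°: circle(B,5.00) ∩ circle(D,10.00): a=-4.5104, h=2.1579
θ=274°:   candidates: C₊=(-4.8524,-1.7116) cross=11.338; C₋=(-3.2136,-5.7042) cross=-11.338
θ=274°:   branch - wants cross < 0 → take C=(-3.2136,-5.7042) (cross=-11.338)
θ=274°: ex = (C−B)/|BC| = (-0.6706,-0.7418); ey = (0.7418,-0.6706)
θ=274°: P = B + -2.24·ex + 3.05·ey = (3.9042,-2.3789)

θ=145°: 2.15 1.17
θ=170°: 1.74 1.09
θ=215°: 1.92 0.15
θ=274°: 3.90 -2.38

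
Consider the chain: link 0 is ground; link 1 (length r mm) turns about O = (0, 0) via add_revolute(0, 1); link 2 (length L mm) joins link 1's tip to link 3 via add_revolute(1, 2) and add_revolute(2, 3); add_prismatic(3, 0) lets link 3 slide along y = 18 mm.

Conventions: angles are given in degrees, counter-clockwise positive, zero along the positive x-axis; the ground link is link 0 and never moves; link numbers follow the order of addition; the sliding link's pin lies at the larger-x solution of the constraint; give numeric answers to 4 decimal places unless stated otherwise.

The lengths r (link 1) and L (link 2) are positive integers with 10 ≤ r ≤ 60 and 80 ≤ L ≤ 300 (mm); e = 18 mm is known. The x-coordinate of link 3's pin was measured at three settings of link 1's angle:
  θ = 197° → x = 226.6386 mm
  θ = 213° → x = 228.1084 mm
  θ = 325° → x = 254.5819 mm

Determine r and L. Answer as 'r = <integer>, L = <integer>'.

constraint per measurement: (x − r cos θ)² + (r sin θ − e)² = L²
subtracting the θ₁ and θ₂ equations cancels the r² and L² terms:
r = (x₁² − x₂²) / (2[(x₁cos θ₁ + e sin θ₁) − (x₂cos θ₂ + e sin θ₂)]) = 16.0001 → r = 16
L² = (x₁ − r cos θ₁)² + (r sin θ₁ − e)² = 59048.9994 → L = 243.0000 → L = 243
check at θ₃=325°: x = 254.5819 (printed 254.5819) ✓

r = 16, L = 243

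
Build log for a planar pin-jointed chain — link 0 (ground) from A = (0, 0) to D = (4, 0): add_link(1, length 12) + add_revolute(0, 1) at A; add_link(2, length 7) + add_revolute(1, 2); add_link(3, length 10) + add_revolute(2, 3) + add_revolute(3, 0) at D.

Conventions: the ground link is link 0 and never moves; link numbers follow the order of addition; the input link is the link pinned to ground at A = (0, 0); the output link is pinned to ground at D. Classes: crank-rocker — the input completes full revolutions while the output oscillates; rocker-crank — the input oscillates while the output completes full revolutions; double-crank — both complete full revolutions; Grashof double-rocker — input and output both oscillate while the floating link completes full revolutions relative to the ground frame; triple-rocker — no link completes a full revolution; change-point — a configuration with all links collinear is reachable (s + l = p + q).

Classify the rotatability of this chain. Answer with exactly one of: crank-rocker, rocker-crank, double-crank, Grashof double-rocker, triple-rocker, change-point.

lengths: ground=4, input=12, coupler=7, output=10
sorted: s=4 (shortest), l=12 (longest), p+q=17
s + l = 16 vs p + q = 17
s + l < p + q (Grashof) with shortest = ground link → double-crank

double-crank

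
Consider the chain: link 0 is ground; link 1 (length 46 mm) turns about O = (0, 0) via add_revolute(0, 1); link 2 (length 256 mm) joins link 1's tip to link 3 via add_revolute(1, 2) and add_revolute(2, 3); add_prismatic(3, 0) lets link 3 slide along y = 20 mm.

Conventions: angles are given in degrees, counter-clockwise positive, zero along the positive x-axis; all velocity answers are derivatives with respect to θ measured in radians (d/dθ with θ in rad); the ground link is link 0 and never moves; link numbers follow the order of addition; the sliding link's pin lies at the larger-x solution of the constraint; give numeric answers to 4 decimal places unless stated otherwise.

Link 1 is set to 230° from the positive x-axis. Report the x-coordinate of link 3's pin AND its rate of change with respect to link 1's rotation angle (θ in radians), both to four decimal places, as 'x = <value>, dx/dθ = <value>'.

geometry: r = 46 mm, L = 256 mm, e = 20 mm
crank pin P = (r cos θ, r sin θ) = (-29.568230, -35.238044)
h = r sin θ − e = -35.238044 − 20 = -55.238044
x = r cos θ + √(L² − h²) = -29.568230 + 249.969515 = 220.401285
dx/dθ = −r sin θ − h·r cos θ/√(L² − h²) (θ in radians; h = -55.238044) = 28.704083

x = 220.4013, dx/dθ = 28.7041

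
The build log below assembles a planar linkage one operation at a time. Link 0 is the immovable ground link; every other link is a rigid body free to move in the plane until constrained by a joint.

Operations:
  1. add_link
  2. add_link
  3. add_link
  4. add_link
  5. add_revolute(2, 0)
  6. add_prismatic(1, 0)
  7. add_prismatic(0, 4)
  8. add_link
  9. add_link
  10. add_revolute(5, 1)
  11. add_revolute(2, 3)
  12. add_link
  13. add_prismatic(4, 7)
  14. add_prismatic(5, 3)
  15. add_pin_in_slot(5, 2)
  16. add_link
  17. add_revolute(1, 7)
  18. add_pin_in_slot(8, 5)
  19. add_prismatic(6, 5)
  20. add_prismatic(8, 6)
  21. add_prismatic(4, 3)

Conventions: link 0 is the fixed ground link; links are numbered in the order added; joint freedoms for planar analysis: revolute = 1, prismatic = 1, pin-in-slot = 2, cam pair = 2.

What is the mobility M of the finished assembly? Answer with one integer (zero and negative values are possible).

L=1 J1=0 J2=0
add link → L=2 J1=0 J2=0
add link → L=3 J1=0 J2=0
add link → L=4 J1=0 J2=0
add link → L=5 J1=0 J2=0
R@2,0 dof=1 J1 → L=5 J1=1 J2=0
P@1,0 dof=1 J1 → L=5 J1=2 J2=0
P@0,4 dof=1 J1 → L=5 J1=3 J2=0
add link → L=6 J1=3 J2=0
add link → L=7 J1=3 J2=0
R@5,1 dof=1 J1 → L=7 J1=4 J2=0
R@2,3 dof=1 J1 → L=7 J1=5 J2=0
add link → L=8 J1=5 J2=0
P@4,7 dof=1 J1 → L=8 J1=6 J2=0
P@5,3 dof=1 J1 → L=8 J1=7 J2=0
PS@5,2 dof=2 J2 → L=8 J1=7 J2=1
add link → L=9 J1=7 J2=1
R@1,7 dof=1 J1 → L=9 J1=8 J2=1
PS@8,5 dof=2 J2 → L=9 J1=8 J2=2
P@6,5 dof=1 J1 → L=9 J1=9 J2=2
P@8,6 dof=1 J1 → L=9 J1=10 J2=2
P@4,3 dof=1 J1 → L=9 J1=11 J2=2
M=3(L−1)−2J1−J2=3·8−2·11−2=0

M = 0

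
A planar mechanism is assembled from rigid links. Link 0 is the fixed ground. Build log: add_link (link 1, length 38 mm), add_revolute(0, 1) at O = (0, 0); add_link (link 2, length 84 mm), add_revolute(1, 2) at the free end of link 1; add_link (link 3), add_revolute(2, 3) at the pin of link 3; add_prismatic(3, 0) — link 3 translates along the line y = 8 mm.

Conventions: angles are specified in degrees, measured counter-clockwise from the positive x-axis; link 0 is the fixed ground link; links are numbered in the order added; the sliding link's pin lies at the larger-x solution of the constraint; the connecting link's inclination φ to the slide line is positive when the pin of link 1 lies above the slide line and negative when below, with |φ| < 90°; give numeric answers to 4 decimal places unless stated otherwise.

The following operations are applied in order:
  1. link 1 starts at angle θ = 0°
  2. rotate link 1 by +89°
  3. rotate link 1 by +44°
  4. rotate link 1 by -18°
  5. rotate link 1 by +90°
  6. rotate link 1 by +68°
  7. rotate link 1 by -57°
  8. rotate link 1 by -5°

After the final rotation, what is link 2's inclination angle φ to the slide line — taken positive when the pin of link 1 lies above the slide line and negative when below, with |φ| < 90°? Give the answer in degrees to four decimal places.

geometry: r = 38 mm, L = 84 mm, e = 8 mm; θ starts at 0°
rotate link 1 by +89°: θ ← 0° +89° = 89°
rotate link 1 by +44°: θ ← 89° +44° = 133°
rotate link 1 by -18°: θ ← 133° -18° = 115°
rotate link 1 by +90°: θ ← 115° +90° = 205°
rotate link 1 by +68°: θ ← 205° +68° = 273°
rotate link 1 by -57°: θ ← 273° -57° = 216°
rotate link 1 by -5°: θ ← 216° -5° = 211°
h = r sin θ − e = -19.571447 − 8 = -27.571447
sin φ = h / L = -27.571447 / 84 = -0.32823151
φ = arcsin(-0.32823151) = -19.161470°

-19.1615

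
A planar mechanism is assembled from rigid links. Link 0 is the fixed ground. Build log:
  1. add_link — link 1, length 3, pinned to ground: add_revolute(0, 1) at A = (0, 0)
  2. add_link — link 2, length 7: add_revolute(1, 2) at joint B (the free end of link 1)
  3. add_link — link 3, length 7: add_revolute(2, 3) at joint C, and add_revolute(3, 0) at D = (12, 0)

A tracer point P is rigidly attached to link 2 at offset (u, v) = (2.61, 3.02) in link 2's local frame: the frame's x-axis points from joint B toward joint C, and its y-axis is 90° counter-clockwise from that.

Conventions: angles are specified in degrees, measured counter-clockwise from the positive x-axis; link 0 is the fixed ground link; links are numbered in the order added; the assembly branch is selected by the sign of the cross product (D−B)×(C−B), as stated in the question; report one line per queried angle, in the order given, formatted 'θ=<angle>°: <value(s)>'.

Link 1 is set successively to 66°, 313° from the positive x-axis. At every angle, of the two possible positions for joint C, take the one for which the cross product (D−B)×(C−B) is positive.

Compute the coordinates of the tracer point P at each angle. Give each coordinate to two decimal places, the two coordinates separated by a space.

A=(0,0), D=(12.00,0)
θ=66°: B = A + 3.00·(cos66°, sin66°) = (1.2202, 2.7406)
θ=66°: |BD| = 11.1227
θ=66°: circle(B,7.00) ∩ circle(D,7.00): a=5.5614, h=4.2510
θ=66°:   candidates: C₊=(7.6576,5.4903) cross=47.283; C₋=(5.5627,-2.7496) cross=-47.283
θ=66°:   branch + wants cross > 0 → take C=(7.6576,5.4903) (cross=47.283)
θ=66°: ex = (C−B)/|BC| = (0.9196,0.3928); ey = (-0.3928,0.9196)
θ=66°: P = B + 2.61·ex + 3.02·ey = (2.4341,6.5431)
θ=313°: B = A + 3.00·(cos313°, sin313°) = (2.0460, -2.1941)
θ=313°: |BD| = 10.1929
θ=313°: circle(B,7.00) ∩ circle(D,7.00): a=5.0965, h=4.7985
θ=313°:   candidates: C₊=(5.9901,3.5890) cross=48.911; C₋=(8.0559,-5.7831) cross=-48.911
θ=313°:   branch + wants cross > 0 → take C=(5.9901,3.5890) (cross=48.911)
θ=313°: ex = (C−B)/|BC| = (0.5634,0.8262); ey = (-0.8262,0.5634)
θ=313°: P = B + 2.61·ex + 3.02·ey = (1.0216,1.6638)

θ=66°: 2.43 6.54
θ=313°: 1.02 1.66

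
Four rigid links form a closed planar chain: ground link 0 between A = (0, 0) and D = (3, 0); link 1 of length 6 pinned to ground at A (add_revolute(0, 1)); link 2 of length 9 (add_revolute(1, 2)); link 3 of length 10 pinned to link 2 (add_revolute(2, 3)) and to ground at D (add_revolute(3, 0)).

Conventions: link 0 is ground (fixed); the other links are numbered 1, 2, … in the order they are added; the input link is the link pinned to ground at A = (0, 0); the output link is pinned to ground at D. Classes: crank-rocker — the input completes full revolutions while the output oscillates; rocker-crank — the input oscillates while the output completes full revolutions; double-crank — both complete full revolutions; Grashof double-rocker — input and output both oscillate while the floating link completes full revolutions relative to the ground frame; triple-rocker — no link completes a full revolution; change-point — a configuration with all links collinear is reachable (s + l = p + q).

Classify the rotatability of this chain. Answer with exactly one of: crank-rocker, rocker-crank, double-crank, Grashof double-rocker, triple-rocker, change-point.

lengths: ground=3, input=6, coupler=9, output=10
sorted: s=3 (shortest), l=10 (longest), p+q=15
s + l = 13 vs p + q = 15
s + l < p + q (Grashof) with shortest = ground link → double-crank

double-crank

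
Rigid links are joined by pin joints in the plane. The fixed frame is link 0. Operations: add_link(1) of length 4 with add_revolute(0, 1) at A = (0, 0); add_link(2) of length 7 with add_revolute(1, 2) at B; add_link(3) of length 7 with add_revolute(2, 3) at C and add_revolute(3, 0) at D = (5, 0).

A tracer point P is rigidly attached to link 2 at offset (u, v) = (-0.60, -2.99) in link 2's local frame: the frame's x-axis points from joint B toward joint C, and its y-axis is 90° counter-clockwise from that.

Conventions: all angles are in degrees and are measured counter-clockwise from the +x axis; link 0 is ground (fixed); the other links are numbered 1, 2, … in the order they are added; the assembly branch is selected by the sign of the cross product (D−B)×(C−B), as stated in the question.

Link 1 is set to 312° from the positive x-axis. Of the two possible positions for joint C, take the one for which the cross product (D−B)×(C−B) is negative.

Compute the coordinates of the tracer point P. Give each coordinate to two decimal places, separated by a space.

A=(0,0), D=(5.00,0)
B = A + 4.00·(cos312°, sin312°) = (2.6765, -2.9726)
|BD| = 3.7729
circle(B,7.00) ∩ circle(D,7.00): a=1.8865, h=6.7410
  candidates: C₊=(-1.4728,2.6651) cross=25.433; C₋=(9.1493,-5.6376) cross=-25.433
  branch - wants cross < 0 → take C=(9.1493,-5.6376) (cross=-25.433)
ex = (C−B)/|BC| = (0.9247,-0.3807); ey = (0.3807,0.9247)
P = B + -0.60·ex + -2.99·ey = (0.9834,-5.5090)

0.98 -5.51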